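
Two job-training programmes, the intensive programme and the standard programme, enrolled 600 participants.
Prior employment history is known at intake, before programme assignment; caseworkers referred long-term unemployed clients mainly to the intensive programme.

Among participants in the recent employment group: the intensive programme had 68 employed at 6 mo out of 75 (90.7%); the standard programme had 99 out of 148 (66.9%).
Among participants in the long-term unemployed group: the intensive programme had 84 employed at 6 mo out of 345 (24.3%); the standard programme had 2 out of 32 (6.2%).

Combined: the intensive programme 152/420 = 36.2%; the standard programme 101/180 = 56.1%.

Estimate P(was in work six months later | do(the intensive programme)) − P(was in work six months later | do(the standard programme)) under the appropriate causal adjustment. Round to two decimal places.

The stratified and pooled comparisons disagree (the intensive programme wins within each prior employment history; the standard programme wins overall), so the answer turns on the causal role of prior employment history.
Prior employment history differs across programmes for reasons unrelated to any effect of the programme itself, and it separately predicts the outcome — a classic confounder. We must compare within prior employment history levels.
Adjusting over the population distribution of prior employment history: 0.372·(0.907−0.669) + 0.628·(0.243−0.062) = +0.202.

+0.20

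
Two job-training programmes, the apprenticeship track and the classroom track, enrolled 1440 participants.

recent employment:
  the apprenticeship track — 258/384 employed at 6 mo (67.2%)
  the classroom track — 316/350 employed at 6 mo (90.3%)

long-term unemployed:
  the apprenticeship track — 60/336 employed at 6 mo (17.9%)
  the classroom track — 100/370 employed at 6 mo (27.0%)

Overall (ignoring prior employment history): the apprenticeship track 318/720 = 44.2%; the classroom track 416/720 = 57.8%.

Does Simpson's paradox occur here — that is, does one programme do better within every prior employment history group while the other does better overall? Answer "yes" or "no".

Within each prior employment history level (recent employment 67.2% vs 90.3%; long-term unemployed 17.9% vs 27.0%), the classroom track has the higher rate every time. Pooled: 44.2% vs 57.8% — the classroom track has the higher rate overall. They agree.

no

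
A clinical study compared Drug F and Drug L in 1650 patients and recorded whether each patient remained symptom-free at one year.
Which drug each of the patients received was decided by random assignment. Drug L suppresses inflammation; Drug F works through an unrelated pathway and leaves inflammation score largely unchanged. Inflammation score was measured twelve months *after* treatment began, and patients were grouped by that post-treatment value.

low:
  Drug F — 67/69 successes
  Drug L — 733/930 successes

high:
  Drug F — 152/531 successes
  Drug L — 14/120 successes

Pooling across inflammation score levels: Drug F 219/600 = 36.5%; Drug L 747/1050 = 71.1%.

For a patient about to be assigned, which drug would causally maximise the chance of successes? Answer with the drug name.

Stratifying would compare drugs among patients the drugs themselves sorted into inflammation score groups — a form of selection on an intermediate. The unconditioned pooled rates give the total causal effect.
Pooled: Drug F 36.5% vs Drug L 71.1%; Drug L is higher overall.

Drug L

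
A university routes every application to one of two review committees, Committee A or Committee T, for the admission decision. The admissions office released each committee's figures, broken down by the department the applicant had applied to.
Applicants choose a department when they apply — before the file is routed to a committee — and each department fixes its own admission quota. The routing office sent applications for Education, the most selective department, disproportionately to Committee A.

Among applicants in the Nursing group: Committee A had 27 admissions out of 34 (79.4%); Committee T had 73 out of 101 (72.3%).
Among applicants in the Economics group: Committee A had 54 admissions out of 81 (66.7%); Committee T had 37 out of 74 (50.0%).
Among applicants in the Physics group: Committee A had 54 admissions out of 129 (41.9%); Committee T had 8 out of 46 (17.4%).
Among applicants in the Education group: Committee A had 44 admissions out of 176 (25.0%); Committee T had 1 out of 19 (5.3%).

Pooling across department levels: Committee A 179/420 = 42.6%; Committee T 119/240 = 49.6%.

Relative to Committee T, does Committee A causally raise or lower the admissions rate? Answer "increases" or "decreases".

increases

Department satisfies the back-door criterion: it is not a descendant of the review committee, and it blocks the spurious path from review committee to outcome. Adjusting for it (i.e., using the within-department rates) gives the causal effect.
Within each level — Nursing: 79.4% vs 72.3%; Economics: 66.7% vs 50.0%; Physics: 41.9% vs 17.4%; Education: 25.0% vs 5.3% — Committee A is higher every time.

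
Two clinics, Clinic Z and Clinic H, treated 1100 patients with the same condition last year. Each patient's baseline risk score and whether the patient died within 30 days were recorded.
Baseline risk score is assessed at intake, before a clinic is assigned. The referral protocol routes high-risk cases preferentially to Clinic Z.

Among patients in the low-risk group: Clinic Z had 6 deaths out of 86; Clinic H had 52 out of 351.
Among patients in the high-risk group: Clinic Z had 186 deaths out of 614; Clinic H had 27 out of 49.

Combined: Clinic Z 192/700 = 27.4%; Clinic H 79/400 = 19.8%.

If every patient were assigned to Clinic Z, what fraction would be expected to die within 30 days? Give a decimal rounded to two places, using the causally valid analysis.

0.21

Within every baseline risk score level Clinic Z has the lower rate, yet pooled Clinic H does — Simpson's reversal.
Baseline risk score satisfies the back-door criterion: it is not a descendant of the clinic, and it blocks the spurious path from clinic to outcome. Adjusting for it (i.e., using the within-baseline risk score rates) gives the causal effect.
Standardising Clinic Z to the population baseline risk score mix: 0.397·6/86 + 0.603·186/614 = 0.210.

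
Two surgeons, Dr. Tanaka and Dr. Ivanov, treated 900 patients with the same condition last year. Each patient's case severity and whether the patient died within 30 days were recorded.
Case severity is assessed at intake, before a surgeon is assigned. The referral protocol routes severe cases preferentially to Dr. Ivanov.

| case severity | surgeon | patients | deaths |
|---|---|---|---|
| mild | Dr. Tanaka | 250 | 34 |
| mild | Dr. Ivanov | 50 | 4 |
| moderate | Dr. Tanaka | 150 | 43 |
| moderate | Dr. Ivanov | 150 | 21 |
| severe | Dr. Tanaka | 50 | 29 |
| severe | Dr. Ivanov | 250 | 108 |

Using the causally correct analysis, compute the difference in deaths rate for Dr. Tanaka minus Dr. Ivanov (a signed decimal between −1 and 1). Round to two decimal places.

The imbalance in case severity arose from how patients were allocated, not from anything the surgeon did; and case severity independently affects the outcome. The pooled gap is confounded — condition on case severity.
Adjusting over the population distribution of case severity: 0.333·(0.136−0.080) + 0.333·(0.287−0.140) + 0.333·(0.580−0.432) = +0.117.

+0.12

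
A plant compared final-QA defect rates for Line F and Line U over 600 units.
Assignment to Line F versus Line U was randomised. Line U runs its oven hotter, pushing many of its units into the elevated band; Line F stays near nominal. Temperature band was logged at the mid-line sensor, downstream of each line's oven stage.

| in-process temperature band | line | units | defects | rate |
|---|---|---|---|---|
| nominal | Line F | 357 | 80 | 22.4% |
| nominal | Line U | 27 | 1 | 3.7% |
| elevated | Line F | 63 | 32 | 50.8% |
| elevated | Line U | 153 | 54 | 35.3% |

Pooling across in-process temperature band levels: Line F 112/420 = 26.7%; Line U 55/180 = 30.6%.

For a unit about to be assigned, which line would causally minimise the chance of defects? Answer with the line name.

The stratified and pooled comparisons disagree (Line U wins within each in-process temperature band; Line F wins overall), so the answer turns on the causal role of in-process temperature band.
In-process temperature band lies on the pathway line → in-process temperature band → outcome, so adjusting for it blocks the indirect effect. For the total causal effect of line, use the unadjusted pooled rates.
Pooled: Line F 26.7% vs Line U 30.6%; Line F is lower overall.

Line F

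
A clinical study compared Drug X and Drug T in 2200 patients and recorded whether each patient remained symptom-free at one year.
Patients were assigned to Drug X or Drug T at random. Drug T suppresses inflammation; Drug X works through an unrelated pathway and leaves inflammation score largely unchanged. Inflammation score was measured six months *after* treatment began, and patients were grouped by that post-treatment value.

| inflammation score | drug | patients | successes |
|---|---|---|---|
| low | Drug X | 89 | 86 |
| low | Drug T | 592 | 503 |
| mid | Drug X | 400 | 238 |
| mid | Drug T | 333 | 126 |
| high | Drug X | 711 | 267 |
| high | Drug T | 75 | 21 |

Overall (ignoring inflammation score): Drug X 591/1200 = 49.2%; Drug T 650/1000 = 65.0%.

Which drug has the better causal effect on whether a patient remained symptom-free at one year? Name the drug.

Drug T

Drug X is higher inside every inflammation score stratum but Drug T is higher in aggregate. Whether to stratify depends on how inflammation score relates to the drug.
The distribution of inflammation score is itself part of what the drug does — it is an intermediate outcome. Holding it fixed would remove that part of the effect; the total effect is the pooled difference.
Pooled: Drug X 49.2% vs Drug T 65.0%; Drug T is higher overall.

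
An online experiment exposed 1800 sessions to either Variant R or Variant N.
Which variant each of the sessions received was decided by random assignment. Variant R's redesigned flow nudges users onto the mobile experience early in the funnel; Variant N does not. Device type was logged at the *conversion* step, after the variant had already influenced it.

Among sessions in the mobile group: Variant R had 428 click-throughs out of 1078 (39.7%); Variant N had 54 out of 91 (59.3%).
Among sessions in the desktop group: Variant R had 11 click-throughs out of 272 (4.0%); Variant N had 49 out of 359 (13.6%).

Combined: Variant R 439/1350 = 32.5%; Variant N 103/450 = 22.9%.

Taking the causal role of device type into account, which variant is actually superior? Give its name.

Device type is downstream of the variant. One should not condition on a consequence of treatment, so the overall rates are the right comparison.
Pooled: Variant R 32.5% vs Variant N 22.9%; Variant R is higher overall.

Variant R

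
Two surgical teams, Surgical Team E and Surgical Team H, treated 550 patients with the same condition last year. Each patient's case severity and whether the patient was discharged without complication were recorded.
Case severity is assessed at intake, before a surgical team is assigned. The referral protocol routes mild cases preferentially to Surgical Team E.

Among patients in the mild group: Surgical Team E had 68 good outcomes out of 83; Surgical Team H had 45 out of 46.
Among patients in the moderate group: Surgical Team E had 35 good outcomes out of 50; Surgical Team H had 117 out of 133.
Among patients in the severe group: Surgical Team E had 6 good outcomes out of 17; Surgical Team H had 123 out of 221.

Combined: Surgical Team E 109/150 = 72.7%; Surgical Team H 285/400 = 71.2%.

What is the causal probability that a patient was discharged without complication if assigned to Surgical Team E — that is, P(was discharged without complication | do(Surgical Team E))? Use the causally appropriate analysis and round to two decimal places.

Surgical Team H is higher inside every case severity stratum but Surgical Team E is higher in aggregate. Whether to stratify depends on how case severity relates to the surgical team.
Case severity differs across surgical teams for reasons unrelated to any effect of the surgical team itself, and it separately predicts the outcome — a classic confounder. We must compare within case severity levels.
Standardising Surgical Team E to the population case severity mix: 0.235·68/83 + 0.333·35/50 + 0.433·6/17 = 0.578.

0.58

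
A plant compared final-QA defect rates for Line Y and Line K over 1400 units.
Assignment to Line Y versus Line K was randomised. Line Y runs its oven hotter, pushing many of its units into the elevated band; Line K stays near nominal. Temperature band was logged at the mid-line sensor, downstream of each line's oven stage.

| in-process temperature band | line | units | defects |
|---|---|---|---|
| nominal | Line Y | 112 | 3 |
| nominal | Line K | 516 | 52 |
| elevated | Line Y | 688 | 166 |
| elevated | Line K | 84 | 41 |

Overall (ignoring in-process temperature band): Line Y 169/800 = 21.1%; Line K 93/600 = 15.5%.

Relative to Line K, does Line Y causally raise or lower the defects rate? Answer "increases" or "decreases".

increases

The stratified and pooled comparisons disagree (Line Y wins within each in-process temperature band; Line K wins overall), so the answer turns on the causal role of in-process temperature band.
In-process temperature band here is a post-treatment variable shaped by the line; conditioning on it would introduce bias rather than remove it. The overall comparison is the causal one.
Pooled: Line Y 21.1% vs Line K 15.5%; Line K is lower overall.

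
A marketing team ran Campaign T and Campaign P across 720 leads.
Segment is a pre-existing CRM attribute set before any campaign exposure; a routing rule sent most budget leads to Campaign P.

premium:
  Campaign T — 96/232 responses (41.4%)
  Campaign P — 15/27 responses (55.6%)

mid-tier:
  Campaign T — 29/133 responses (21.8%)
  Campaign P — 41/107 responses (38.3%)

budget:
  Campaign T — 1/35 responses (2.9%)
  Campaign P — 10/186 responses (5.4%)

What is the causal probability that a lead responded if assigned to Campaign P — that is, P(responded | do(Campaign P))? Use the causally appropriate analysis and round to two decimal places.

0.34

Customer segment is set before the campaign has any effect — it is not caused by the campaign — and it independently drives the outcome. That makes it a confounder, so the causal comparison is within customer segment levels.
Standardising Campaign P to the population customer segment mix: 0.360·15/27 + 0.333·41/107 + 0.307·10/186 = 0.344.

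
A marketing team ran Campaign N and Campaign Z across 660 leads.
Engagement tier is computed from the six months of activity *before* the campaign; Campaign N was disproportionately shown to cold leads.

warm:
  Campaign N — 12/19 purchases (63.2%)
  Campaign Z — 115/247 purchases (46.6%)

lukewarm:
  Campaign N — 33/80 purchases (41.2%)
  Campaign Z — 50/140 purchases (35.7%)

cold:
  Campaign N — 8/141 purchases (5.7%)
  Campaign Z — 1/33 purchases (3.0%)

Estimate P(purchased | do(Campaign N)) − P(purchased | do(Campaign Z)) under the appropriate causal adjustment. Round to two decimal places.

Within every engagement tier level Campaign N has the higher rate, yet pooled Campaign Z does — Simpson's reversal.
Engagement tier satisfies the back-door criterion: it is not a descendant of the campaign, and it blocks the spurious path from campaign to outcome. Adjusting for it (i.e., using the within-engagement tier rates) gives the causal effect.
Adjusting over the population distribution of engagement tier: 0.403·(0.632−0.466) + 0.333·(0.412−0.357) + 0.264·(0.057−0.030) = +0.092.

+0.09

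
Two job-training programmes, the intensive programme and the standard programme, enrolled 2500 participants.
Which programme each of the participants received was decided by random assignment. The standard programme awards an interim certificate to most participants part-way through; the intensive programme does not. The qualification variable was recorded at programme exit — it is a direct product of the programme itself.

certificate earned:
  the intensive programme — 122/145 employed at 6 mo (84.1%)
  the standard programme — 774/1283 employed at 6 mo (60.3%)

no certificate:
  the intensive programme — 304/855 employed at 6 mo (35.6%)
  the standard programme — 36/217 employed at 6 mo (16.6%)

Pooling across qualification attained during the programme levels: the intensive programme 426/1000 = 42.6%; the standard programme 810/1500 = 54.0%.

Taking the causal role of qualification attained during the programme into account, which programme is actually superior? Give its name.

the intensive programme is higher inside every qualification attained during the programme stratum but the standard programme is higher in aggregate. Whether to stratify depends on how qualification attained during the programme relates to the programme.
Qualification attained during the programme here is a post-treatment variable shaped by the programme; conditioning on it would introduce bias rather than remove it. The overall comparison is the causal one.
Pooled: the intensive programme 42.6% vs the standard programme 54.0%; the standard programme is higher overall.

the standard programme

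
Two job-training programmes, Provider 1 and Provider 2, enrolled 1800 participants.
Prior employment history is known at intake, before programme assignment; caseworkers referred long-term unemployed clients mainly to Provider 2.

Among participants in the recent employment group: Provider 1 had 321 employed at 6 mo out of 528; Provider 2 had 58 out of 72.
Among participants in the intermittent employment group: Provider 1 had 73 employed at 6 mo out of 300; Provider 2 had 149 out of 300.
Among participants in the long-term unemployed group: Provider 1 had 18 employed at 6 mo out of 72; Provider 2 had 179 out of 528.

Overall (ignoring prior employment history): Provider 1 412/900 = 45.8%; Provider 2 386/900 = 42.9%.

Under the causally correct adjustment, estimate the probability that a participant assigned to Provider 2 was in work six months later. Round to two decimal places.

0.55

Prior employment history differs across programmes for reasons unrelated to any effect of the programme itself, and it separately predicts the outcome — a classic confounder. We must compare within prior employment history levels.
Standardising Provider 2 to the population prior employment history mix: 0.333·58/72 + 0.333·149/300 + 0.333·179/528 = 0.547.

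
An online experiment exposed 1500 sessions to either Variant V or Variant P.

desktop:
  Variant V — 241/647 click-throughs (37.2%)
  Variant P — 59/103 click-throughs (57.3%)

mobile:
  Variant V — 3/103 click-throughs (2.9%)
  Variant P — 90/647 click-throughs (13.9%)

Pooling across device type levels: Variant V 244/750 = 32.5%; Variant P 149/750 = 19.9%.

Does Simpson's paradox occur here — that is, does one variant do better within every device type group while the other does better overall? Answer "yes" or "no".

yes

Within each device type level (desktop 37.2% vs 57.3%; mobile 2.9% vs 13.9%), Variant P has the higher rate every time. Pooled: 32.5% vs 19.9% — Variant V has the higher rate overall. The two comparisons disagree.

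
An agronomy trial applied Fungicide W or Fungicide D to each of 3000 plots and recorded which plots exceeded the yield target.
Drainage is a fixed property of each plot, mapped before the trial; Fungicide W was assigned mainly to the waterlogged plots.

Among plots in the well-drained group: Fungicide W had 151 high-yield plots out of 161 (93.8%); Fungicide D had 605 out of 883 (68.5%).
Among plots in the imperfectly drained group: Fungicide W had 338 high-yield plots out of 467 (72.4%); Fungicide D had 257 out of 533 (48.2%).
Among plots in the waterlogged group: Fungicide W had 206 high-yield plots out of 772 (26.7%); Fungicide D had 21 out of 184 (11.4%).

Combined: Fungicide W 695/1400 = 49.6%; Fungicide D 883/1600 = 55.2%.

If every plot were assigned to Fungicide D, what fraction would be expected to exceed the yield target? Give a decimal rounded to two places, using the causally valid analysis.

0.44

Within every field drainage level Fungicide W has the higher rate, yet pooled Fungicide D does — Simpson's reversal.
Field drainage differs across fungicides for reasons unrelated to any effect of the fungicide itself, and it separately predicts the outcome — a classic confounder. We must compare within field drainage levels.
Standardising Fungicide D to the population field drainage mix: 0.348·605/883 + 0.333·257/533 + 0.319·21/184 = 0.436.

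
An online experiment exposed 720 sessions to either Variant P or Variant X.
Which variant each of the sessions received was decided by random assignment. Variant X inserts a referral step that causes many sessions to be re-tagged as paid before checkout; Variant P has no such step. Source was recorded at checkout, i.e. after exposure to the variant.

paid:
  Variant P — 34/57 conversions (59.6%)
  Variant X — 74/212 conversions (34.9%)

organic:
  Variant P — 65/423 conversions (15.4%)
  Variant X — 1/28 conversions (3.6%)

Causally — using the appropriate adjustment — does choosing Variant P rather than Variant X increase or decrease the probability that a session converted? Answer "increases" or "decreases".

decreases

Because the variant influences traffic source, traffic source is a post-treatment mediator, not a confounder. Stratifying on it would bias the estimate; the causal effect is the crude pooled difference.
Pooled: Variant P 20.6% vs Variant X 31.2%; Variant X is higher overall.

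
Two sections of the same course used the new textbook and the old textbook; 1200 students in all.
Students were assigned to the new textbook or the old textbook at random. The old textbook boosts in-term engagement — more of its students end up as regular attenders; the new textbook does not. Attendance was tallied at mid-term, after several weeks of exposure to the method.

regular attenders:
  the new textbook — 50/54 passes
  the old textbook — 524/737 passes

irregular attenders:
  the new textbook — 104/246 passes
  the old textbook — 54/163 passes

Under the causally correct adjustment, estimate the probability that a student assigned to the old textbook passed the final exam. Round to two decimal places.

0.64

Mid-term attendance is recorded after the teaching method and is itself shifted by it — it sits on the causal path from teaching method to outcome. Conditioning on a mediator would strip out part of the effect we want; the pooled comparison gives the total causal effect.
So P(outcome | do(the old textbook)) is just the pooled rate for the old textbook: 578/900 = 0.642.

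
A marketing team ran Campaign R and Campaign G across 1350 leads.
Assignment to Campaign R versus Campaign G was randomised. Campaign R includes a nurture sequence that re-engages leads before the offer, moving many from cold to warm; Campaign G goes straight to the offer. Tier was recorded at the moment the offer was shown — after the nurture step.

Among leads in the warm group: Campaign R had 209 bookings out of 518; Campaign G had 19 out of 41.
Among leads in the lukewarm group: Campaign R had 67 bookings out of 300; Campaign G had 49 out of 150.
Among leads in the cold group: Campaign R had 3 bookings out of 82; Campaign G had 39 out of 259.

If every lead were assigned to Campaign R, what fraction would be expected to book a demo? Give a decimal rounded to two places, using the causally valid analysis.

0.31

The engagement tier-specific comparison favours Campaign G throughout, but the pooled figures favour Campaign R. The question is whether to condition on engagement tier.
Engagement tier is recorded after the campaign and is itself shifted by it — it sits on the causal path from campaign to outcome. Conditioning on a mediator would strip out part of the effect we want; the pooled comparison gives the total causal effect.
So P(outcome | do(Campaign R)) is just the pooled rate for Campaign R: 279/900 = 0.310.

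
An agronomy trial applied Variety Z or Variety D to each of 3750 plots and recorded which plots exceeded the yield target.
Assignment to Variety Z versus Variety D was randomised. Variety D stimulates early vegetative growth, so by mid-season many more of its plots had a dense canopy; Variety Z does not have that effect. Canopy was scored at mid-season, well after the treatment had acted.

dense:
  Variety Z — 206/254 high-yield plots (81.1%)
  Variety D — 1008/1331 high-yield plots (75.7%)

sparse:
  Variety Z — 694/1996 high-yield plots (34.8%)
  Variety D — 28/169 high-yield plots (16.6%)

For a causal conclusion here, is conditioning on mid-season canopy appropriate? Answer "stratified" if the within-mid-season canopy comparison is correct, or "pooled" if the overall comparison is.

pooled

Mid-season canopy here is a post-treatment variable shaped by the variety; conditioning on it would introduce bias rather than remove it. The overall comparison is the causal one.
Pooled: Variety Z 40.0% vs Variety D 69.1%; Variety D is higher overall.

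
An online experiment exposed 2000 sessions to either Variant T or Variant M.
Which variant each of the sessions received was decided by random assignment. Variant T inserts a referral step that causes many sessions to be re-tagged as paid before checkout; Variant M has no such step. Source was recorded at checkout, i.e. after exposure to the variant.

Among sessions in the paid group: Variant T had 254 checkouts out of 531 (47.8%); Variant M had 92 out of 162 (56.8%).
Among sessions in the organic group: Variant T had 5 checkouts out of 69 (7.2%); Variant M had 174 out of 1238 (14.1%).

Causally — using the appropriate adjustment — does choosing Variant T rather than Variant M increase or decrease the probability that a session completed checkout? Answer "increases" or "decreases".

The distribution of traffic source is itself part of what the variant does — it is an intermediate outcome. Holding it fixed would remove that part of the effect; the total effect is the pooled difference.
Pooled: Variant T 43.2% vs Variant M 19.0%; Variant T is higher overall.

increases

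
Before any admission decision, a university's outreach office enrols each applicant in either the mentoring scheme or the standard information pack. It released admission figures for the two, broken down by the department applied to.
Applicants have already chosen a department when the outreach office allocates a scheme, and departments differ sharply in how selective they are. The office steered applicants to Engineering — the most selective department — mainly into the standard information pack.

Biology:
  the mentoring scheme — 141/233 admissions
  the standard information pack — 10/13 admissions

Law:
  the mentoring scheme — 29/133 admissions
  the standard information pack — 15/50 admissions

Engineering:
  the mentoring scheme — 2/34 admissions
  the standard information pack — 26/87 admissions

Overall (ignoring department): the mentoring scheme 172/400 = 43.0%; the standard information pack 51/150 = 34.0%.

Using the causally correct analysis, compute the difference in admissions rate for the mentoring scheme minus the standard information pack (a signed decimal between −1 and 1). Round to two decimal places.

-0.15

Nothing the outreach scheme does changes department; the imbalance is an allocation artefact. With department also predicting the outcome, the pooled figure is confounded, and the within-stratum comparison is the causal one.
Adjusting over the population distribution of department: 0.447·(0.605−0.769) + 0.333·(0.218−0.300) + 0.220·(0.059−0.299) = -0.153.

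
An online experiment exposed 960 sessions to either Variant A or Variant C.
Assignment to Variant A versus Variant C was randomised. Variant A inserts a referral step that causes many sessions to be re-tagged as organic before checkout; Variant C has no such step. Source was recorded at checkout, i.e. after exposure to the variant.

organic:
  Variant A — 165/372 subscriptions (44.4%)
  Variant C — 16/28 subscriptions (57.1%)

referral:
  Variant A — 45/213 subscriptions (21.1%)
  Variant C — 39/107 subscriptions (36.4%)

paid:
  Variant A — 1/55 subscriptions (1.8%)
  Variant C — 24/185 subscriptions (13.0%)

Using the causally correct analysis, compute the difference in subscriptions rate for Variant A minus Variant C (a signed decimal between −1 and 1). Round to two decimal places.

+0.08

Within every traffic source level Variant C has the higher rate, yet pooled Variant A does — Simpson's reversal.
Traffic source lies on the pathway variant → traffic source → outcome, so adjusting for it blocks the indirect effect. For the total causal effect of variant, use the unadjusted pooled rates.
The causal difference is the pooled difference: 0.330 − 0.247 = +0.083.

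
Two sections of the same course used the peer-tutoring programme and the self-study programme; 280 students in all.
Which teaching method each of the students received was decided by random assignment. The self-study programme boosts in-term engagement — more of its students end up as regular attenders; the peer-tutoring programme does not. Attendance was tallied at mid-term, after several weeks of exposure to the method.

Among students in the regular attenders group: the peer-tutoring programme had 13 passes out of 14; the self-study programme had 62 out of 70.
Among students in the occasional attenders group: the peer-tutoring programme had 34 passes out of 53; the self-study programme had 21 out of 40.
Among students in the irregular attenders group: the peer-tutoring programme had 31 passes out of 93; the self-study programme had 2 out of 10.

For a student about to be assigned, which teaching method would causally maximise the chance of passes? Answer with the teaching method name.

the self-study programme

Within every mid-term attendance level the peer-tutoring programme has the higher rate, yet pooled the self-study programme does — Simpson's reversal.
Mid-term attendance lies on the pathway teaching method → mid-term attendance → outcome, so adjusting for it blocks the indirect effect. For the total causal effect of teaching method, use the unadjusted pooled rates.
Pooled: the peer-tutoring programme 48.8% vs the self-study programme 70.8%; the self-study programme is higher overall.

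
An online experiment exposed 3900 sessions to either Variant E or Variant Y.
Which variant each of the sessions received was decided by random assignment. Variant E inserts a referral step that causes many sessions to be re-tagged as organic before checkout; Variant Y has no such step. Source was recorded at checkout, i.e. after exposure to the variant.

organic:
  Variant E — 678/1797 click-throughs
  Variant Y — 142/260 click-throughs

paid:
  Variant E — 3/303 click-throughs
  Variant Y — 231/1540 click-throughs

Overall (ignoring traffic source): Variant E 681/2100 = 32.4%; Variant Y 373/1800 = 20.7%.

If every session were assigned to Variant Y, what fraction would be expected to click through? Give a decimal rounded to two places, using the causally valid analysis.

0.21

Traffic source is downstream of the variant. One should not condition on a consequence of treatment, so the overall rates are the right comparison.
So P(outcome | do(Variant Y)) is just the pooled rate for Variant Y: 373/1800 = 0.207.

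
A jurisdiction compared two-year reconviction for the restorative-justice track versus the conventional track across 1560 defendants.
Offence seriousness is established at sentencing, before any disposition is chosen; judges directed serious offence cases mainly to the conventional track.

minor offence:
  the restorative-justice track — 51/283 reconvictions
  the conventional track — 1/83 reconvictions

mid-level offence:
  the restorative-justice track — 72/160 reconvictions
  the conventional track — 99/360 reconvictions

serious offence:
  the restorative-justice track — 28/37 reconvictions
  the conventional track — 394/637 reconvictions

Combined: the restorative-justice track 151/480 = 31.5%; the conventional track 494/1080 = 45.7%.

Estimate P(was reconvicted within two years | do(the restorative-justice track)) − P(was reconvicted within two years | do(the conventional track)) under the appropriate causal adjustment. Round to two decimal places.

The offence seriousness-specific comparison favours the conventional track throughout, but the pooled figures favour the restorative-justice track. The question is whether to condition on offence seriousness.
Offence seriousness satisfies the back-door criterion: it is not a descendant of the disposition, and it blocks the spurious path from disposition to outcome. Adjusting for it (i.e., using the within-offence seriousness rates) gives the causal effect.
Adjusting over the population distribution of offence seriousness: 0.235·(0.180−0.012) + 0.333·(0.450−0.275) + 0.432·(0.757−0.619) = +0.158.

+0.16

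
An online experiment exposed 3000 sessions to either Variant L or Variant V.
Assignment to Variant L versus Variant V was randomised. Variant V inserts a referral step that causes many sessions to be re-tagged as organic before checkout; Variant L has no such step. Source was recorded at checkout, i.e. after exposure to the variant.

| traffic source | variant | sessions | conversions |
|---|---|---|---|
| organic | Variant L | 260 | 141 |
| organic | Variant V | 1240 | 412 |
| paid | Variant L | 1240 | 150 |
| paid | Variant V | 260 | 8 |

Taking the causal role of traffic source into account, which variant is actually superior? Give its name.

Variant V

Traffic source is downstream of the variant. One should not condition on a consequence of treatment, so the overall rates are the right comparison.
Pooled: Variant L 19.4% vs Variant V 28.0%; Variant V is higher overall.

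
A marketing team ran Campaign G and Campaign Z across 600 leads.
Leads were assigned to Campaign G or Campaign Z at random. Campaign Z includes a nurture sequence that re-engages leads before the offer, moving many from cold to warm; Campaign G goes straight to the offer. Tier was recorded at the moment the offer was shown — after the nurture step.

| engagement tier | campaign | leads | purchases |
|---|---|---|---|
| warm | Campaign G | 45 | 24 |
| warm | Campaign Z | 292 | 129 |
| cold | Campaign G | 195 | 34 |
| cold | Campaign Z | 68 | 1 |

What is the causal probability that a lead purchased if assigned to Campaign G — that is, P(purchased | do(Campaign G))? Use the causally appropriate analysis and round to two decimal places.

0.24

Within every engagement tier level Campaign G has the higher rate, yet pooled Campaign Z does — Simpson's reversal.
The distribution of engagement tier is itself part of what the campaign does — it is an intermediate outcome. Holding it fixed would remove that part of the effect; the total effect is the pooled difference.
So P(outcome | do(Campaign G)) is just the pooled rate for Campaign G: 58/240 = 0.242.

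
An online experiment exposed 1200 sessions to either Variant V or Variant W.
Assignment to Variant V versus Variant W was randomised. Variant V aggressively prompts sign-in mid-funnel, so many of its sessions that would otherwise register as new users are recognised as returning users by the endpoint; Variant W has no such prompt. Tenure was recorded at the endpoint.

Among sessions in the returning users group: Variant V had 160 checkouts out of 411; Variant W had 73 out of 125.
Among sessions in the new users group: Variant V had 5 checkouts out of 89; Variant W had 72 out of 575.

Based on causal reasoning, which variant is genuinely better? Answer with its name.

Variant V

Variant W is higher inside every user tenure stratum but Variant V is higher in aggregate. Whether to stratify depends on how user tenure relates to the variant.
The distribution of user tenure is itself part of what the variant does — it is an intermediate outcome. Holding it fixed would remove that part of the effect; the total effect is the pooled difference.
Pooled: Variant V 33.0% vs Variant W 20.7%; Variant V is higher overall.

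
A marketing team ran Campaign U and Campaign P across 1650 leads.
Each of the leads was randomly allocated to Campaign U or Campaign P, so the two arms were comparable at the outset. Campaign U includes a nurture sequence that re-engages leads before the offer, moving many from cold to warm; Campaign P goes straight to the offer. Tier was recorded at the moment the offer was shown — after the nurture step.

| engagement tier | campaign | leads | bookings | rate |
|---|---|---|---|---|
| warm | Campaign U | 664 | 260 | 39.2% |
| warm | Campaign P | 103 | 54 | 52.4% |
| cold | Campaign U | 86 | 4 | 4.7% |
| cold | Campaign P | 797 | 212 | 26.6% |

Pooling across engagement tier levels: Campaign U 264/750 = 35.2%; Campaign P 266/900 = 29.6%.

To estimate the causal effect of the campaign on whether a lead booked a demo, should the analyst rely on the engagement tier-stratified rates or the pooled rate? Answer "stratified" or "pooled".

Within every engagement tier level Campaign P has the higher rate, yet pooled Campaign U does — Simpson's reversal.
Stratifying would compare campaigns among leads the campaigns themselves sorted into engagement tier groups — a form of selection on an intermediate. The unconditioned pooled rates give the total causal effect.
Pooled: Campaign U 35.2% vs Campaign P 29.6%; Campaign U is higher overall.

pooled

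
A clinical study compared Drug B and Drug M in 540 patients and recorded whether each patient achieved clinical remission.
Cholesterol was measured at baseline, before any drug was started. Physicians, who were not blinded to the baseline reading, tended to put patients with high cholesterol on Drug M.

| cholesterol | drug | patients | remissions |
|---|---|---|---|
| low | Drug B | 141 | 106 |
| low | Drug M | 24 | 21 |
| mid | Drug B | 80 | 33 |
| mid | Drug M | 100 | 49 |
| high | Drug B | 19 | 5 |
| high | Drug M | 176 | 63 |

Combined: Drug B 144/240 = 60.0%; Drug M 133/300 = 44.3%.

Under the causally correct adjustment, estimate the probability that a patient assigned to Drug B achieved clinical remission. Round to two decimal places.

0.46

Here cholesterol is a common cause — it drives both which drug a case falls under and the outcome. The crude comparison mixes populations; the stratum-specific rates are the causally relevant ones.
Standardising Drug B to the population cholesterol mix: 0.306·106/141 + 0.333·33/80 + 0.361·5/19 = 0.462.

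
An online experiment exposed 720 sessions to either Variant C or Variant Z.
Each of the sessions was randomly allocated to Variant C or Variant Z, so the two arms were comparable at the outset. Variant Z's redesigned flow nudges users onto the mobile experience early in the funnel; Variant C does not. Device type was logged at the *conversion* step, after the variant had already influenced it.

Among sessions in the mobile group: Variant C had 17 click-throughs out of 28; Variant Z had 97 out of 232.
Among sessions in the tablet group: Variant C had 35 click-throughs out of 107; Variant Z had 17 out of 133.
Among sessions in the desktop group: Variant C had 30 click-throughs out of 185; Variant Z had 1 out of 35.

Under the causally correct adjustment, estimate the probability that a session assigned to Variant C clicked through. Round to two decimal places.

0.26

Variant C is higher inside every device type stratum but Variant Z is higher in aggregate. Whether to stratify depends on how device type relates to the variant.
Stratifying would compare variants among sessions the variants themselves sorted into device type groups — a form of selection on an intermediate. The unconditioned pooled rates give the total causal effect.
So P(outcome | do(Variant C)) is just the pooled rate for Variant C: 82/320 = 0.256.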